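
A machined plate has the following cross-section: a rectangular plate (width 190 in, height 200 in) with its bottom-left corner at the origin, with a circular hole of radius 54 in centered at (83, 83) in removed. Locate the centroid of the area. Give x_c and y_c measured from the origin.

x_c = 98.81 in, y_c = 105.40 in

Part | A | x̄ᵢ | ȳᵢ | A·x̄ᵢ | A·ȳᵢ
plate | 38000.00 | 95.00 | 100.00 | 3610000.00 | 3800000.00
hole | -9160.88 | 83.00 | 83.00 | -760353.39 | -760353.39
Σ | 28839.12 |  |  | 2849646.61 | 3039646.61
x_c = 2849646.61 / 28839.12 = 98.81 in
y_c = 3039646.61 / 28839.12 = 105.40 in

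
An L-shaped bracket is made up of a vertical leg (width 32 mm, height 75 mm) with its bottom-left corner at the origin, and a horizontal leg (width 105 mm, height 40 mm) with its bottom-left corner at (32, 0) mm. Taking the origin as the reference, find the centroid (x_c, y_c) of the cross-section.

vertical leg: A = 32 × 75 = 2400.00, centroid at (16.00, 37.50).
horizontal leg: A = 105 × 40 = 4200.00, centroid at (84.50, 20.00).
ΣA = 6600.00 mm²
ΣAx_c = (2400.00)(16.00) + (4200.00)(84.50) = 393300.00 mm³
ΣAy_c = (2400.00)(37.50) + (4200.00)(20.00) = 174000.00 mm³
x_c = 393300.00 / 6600.00 = 59.59 mm
y_c = 174000.00 / 6600.00 = 26.36 mm

x_c = 59.59 mm, y_c = 26.36 mm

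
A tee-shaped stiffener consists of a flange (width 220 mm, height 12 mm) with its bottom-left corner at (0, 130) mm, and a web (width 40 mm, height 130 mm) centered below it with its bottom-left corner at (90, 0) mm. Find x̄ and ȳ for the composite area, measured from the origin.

x̄ = 110.00 mm, ȳ = 88.91 mm

Part | A | x̄ᵢ | ȳᵢ | A·x̄ᵢ | A·ȳᵢ
web | 5200.00 | 110.00 | 65.00 | 572000.00 | 338000.00
flange | 2640.00 | 110.00 | 136.00 | 290400.00 | 359040.00
Σ | 7840.00 |  |  | 862400.00 | 697040.00
x̄ = 862400.00 / 7840.00 = 110.00 mm
ȳ = 697040.00 / 7840.00 = 88.91 mm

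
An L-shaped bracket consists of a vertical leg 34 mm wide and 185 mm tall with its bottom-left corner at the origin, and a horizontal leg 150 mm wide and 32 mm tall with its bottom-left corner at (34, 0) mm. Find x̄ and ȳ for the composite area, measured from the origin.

vertical leg: A = 34 × 185 = 6290.00, centroid at (17.00, 92.50).
horizontal leg: A = 150 × 32 = 4800.00, centroid at (109.00, 16.00).
ΣA = 11090.00 mm², ΣAx̄ = 630130.00 mm³, ΣAȳ = 658625.00 mm³.
x̄ = 630130.00/11090.00 = 56.82 mm; ȳ = 658625.00/11090.00 = 59.39 mm.

x̄ = 56.82 mm, ȳ = 59.39 mm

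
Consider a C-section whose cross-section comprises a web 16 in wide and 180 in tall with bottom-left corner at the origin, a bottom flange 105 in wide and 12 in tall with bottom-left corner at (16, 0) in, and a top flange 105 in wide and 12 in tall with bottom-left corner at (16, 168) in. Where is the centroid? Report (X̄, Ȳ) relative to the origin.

X̄ = 36.23 in, Ȳ = 90.00 in

web: A = 16 × 180 = 2880.00, centroid at (8.00, 90.00).
bottom flange: A = 105 × 12 = 1260.00, centroid at (68.50, 6.00).
top flange: A = 105 × 12 = 1260.00, centroid at (68.50, 174.00).
ΣA = 5400.00 in²
ΣAX̄ = (2880.00)(8.00) + (1260.00)(68.50) + (1260.00)(68.50) = 195660.00 in³
ΣAȲ = (2880.00)(90.00) + (1260.00)(6.00) + (1260.00)(174.00) = 486000.00 in³
X̄ = 195660.00 / 5400.00 = 36.23 in
Ȳ = 486000.00 / 5400.00 = 90.00 in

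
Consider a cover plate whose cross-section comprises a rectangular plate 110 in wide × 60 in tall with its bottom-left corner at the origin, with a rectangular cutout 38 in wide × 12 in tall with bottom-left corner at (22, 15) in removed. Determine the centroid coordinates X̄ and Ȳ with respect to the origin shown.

Part | A | x̄ᵢ | ȳᵢ | A·x̄ᵢ | A·ȳᵢ
plate | 6600.00 | 55.00 | 30.00 | 363000.00 | 198000.00
hole | -456.00 | 41.00 | 21.00 | -18696.00 | -9576.00
Σ | 6144.00 |  |  | 344304.00 | 188424.00
X̄ = 344304.00 / 6144.00 = 56.04 in
Ȳ = 188424.00 / 6144.00 = 30.67 in

X̄ = 56.04 in, Ȳ = 30.67 in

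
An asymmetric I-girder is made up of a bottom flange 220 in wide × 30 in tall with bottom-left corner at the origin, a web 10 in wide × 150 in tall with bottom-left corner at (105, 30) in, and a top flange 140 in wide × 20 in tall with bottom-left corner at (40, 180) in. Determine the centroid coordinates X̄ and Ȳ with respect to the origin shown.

Part | A | x̄ᵢ | ȳᵢ | A·x̄ᵢ | A·ȳᵢ
bottom flange | 6600.00 | 110.00 | 15.00 | 726000.00 | 99000.00
web | 1500.00 | 110.00 | 105.00 | 165000.00 | 157500.00
top flange | 2800.00 | 110.00 | 190.00 | 308000.00 | 532000.00
Σ | 10900.00 |  |  | 1199000.00 | 788500.00
X̄ = 1199000.00 / 10900.00 = 110.00 in
Ȳ = 788500.00 / 10900.00 = 72.34 in

X̄ = 110.00 in, Ȳ = 72.34 in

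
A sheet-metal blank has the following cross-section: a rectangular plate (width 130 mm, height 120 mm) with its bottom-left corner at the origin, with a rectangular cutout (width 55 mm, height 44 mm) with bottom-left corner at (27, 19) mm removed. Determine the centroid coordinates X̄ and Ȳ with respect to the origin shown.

X̄ = 66.93 mm, Ȳ = 63.49 mm

plate: A = 130 × 120 = 15600.00, centroid at (65.00, 60.00).
hole: A = −(55 × 44) = -2420.00, centroid at (54.50, 41.00).
ΣA = 13180.00 mm²
ΣAX̄ = (15600.00)(65.00) + (-2420.00)(54.50) = 882110.00 mm³
ΣAȲ = (15600.00)(60.00) + (-2420.00)(41.00) = 836780.00 mm³
X̄ = 882110.00 / 13180.00 = 66.93 mm
Ȳ = 836780.00 / 13180.00 = 63.49 mm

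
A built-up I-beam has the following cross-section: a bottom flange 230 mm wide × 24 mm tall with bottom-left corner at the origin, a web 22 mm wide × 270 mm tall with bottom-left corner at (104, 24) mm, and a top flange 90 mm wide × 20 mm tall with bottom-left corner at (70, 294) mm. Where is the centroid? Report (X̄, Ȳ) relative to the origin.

X̄ = 115.00 mm, Ȳ = 117.49 mm

bottom flange: A = 230 × 24 = 5520.00, centroid at (115.00, 12.00).
web: A = 22 × 270 = 5940.00, centroid at (115.00, 159.00).
top flange: A = 90 × 20 = 1800.00, centroid at (115.00, 304.00).
ΣA = 13260.00 mm², ΣAX̄ = 1524900.00 mm³, ΣAȲ = 1557900.00 mm³.
X̄ = 1524900.00/13260.00 = 115.00 mm; Ȳ = 1557900.00/13260.00 = 117.49 mm.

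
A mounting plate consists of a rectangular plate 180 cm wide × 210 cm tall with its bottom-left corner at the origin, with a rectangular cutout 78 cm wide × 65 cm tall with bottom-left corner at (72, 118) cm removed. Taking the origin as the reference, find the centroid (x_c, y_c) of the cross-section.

x_c = 86.75 cm, y_c = 97.95 cm

plate: A = 180 × 210 = 37800.00, centroid at (90.00, 105.00).
hole: A = −(78 × 65) = -5070.00, centroid at (111.00, 150.50).
ΣA = 32730.00 cm²
ΣAx_c = (37800.00)(90.00) + (-5070.00)(111.00) = 2839230.00 cm³
ΣAy_c = (37800.00)(105.00) + (-5070.00)(150.50) = 3205965.00 cm³
x_c = 2839230.00 / 32730.00 = 86.75 cm
y_c = 3205965.00 / 32730.00 = 97.95 cm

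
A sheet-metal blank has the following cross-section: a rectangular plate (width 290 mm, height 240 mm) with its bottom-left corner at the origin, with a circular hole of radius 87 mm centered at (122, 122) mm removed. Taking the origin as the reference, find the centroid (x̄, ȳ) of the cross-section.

x̄ = 156.94 mm, ȳ = 118.96 mm

Part | A | x̄ᵢ | ȳᵢ | A·x̄ᵢ | A·ȳᵢ
plate | 69600.00 | 145.00 | 120.00 | 10092000.00 | 8352000.00
hole | -23778.71 | 122.00 | 122.00 | -2901003.20 | -2901003.20
Σ | 45821.29 |  |  | 7190996.80 | 5450996.80
x̄ = 7190996.80 / 45821.29 = 156.94 mm
ȳ = 5450996.80 / 45821.29 = 118.96 mm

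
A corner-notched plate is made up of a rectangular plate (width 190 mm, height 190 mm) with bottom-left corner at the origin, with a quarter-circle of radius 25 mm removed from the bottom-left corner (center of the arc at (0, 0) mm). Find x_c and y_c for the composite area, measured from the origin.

Part | A | x̄ᵢ | ȳᵢ | A·x̄ᵢ | A·ȳᵢ
plate | 36100.00 | 95.00 | 95.00 | 3429500.00 | 3429500.00
removed quarter-circle | -490.87 | 10.61 | 10.61 | -5208.33 | -5208.33
Σ | 35609.13 |  |  | 3424291.67 | 3424291.67
x_c = 3424291.67 / 35609.13 = 96.16 mm
y_c = 3424291.67 / 35609.13 = 96.16 mm

x_c = 96.16 mm, y_c = 96.16 mm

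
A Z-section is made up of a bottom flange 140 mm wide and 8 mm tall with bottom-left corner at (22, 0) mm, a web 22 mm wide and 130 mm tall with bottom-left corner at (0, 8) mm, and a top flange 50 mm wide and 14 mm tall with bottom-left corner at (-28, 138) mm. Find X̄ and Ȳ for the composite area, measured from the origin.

X̄ = 28.29 mm, Ȳ = 67.26 mm

Part | A | x̄ᵢ | ȳᵢ | A·x̄ᵢ | A·ȳᵢ
bottom flange | 1120.00 | 92.00 | 4.00 | 103040.00 | 4480.00
web | 2860.00 | 11.00 | 73.00 | 31460.00 | 208780.00
top flange | 700.00 | -3.00 | 145.00 | -2100.00 | 101500.00
Σ | 4680.00 |  |  | 132400.00 | 314760.00
X̄ = 132400.00 / 4680.00 = 28.29 mm
Ȳ = 314760.00 / 4680.00 = 67.26 mm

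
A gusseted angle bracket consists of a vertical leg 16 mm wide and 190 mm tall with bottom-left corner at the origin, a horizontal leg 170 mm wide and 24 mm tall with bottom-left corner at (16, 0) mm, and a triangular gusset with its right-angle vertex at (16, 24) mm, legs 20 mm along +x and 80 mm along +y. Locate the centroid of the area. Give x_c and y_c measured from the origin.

x_c = 57.39 mm, y_c = 47.76 mm

Part | A | x̄ᵢ | ȳᵢ | A·x̄ᵢ | A·ȳᵢ
vertical leg | 3040.00 | 8.00 | 95.00 | 24320.00 | 288800.00
horizontal leg | 4080.00 | 101.00 | 12.00 | 412080.00 | 48960.00
gusset | 800.00 | 22.67 | 50.67 | 18133.33 | 40533.33
Σ | 7920.00 |  |  | 454533.33 | 378293.33
x_c = 454533.33 / 7920.00 = 57.39 mm
y_c = 378293.33 / 7920.00 = 47.76 mm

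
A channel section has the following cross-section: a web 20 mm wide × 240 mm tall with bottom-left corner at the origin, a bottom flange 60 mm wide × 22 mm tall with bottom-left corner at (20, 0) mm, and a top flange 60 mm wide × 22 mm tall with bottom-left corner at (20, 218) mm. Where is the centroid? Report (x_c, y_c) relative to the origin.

web: A = 20 × 240 = 4800.00, centroid at (10.00, 120.00).
bottom flange: A = 60 × 22 = 1320.00, centroid at (50.00, 11.00).
top flange: A = 60 × 22 = 1320.00, centroid at (50.00, 229.00).
ΣA = 7440.00 mm², ΣAx_c = 180000.00 mm³, ΣAy_c = 892800.00 mm³.
x_c = 180000.00/7440.00 = 24.19 mm; y_c = 892800.00/7440.00 = 120.00 mm.

x_c = 24.19 mm, y_c = 120.00 mm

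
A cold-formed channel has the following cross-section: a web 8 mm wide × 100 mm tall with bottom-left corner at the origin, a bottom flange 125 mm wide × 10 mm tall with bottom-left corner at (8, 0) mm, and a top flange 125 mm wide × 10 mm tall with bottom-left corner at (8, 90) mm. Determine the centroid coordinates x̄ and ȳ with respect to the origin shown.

web: A = 8 × 100 = 800.00, centroid at (4.00, 50.00).
bottom flange: A = 125 × 10 = 1250.00, centroid at (70.50, 5.00).
top flange: A = 125 × 10 = 1250.00, centroid at (70.50, 95.00).
ΣA = 3300.00 mm²
ΣAx̄ = (800.00)(4.00) + (1250.00)(70.50) + (1250.00)(70.50) = 179450.00 mm³
ΣAȳ = (800.00)(50.00) + (1250.00)(5.00) + (1250.00)(95.00) = 165000.00 mm³
x̄ = 179450.00 / 3300.00 = 54.38 mm
ȳ = 165000.00 / 3300.00 = 50.00 mm

x̄ = 54.38 mm, ȳ = 50.00 mm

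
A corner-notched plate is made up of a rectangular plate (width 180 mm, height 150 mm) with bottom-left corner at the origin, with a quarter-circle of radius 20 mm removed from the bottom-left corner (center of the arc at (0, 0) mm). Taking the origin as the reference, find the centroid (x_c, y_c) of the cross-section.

x_c = 90.96 mm, y_c = 75.78 mm

Part | A | x̄ᵢ | ȳᵢ | A·x̄ᵢ | A·ȳᵢ
plate | 27000.00 | 90.00 | 75.00 | 2430000.00 | 2025000.00
removed quarter-circle | -314.16 | 8.49 | 8.49 | -2666.67 | -2666.67
Σ | 26685.84 |  |  | 2427333.33 | 2022333.33
x_c = 2427333.33 / 26685.84 = 90.96 mm
y_c = 2022333.33 / 26685.84 = 75.78 mm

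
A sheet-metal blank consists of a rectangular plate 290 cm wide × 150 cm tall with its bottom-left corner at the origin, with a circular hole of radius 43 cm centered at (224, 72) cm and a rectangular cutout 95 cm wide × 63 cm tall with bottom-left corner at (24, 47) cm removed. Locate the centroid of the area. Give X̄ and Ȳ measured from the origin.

X̄ = 144.40 cm, Ȳ = 74.89 cm

Part | A | x̄ᵢ | ȳᵢ | A·x̄ᵢ | A·ȳᵢ
plate | 43500.00 | 145.00 | 75.00 | 6307500.00 | 3262500.00
hole 1 | -5808.80 | 224.00 | 72.00 | -1301172.28 | -418233.95
hole 2 | -5985.00 | 71.50 | 78.50 | -427927.50 | -469822.50
Σ | 31706.20 |  |  | 4578400.22 | 2374443.55
X̄ = 4578400.22 / 31706.20 = 144.40 cm
Ȳ = 2374443.55 / 31706.20 = 74.89 cm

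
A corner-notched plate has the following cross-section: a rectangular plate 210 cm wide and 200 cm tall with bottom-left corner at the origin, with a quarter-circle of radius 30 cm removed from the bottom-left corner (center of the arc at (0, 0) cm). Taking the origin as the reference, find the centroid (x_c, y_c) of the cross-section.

Part | A | x̄ᵢ | ȳᵢ | A·x̄ᵢ | A·ȳᵢ
plate | 42000.00 | 105.00 | 100.00 | 4410000.00 | 4200000.00
removed quarter-circle | -706.86 | 12.73 | 12.73 | -9000.00 | -9000.00
Σ | 41293.14 |  |  | 4401000.00 | 4191000.00
x_c = 4401000.00 / 41293.14 = 106.58 cm
y_c = 4191000.00 / 41293.14 = 101.49 cm

x_c = 106.58 cm, y_c = 101.49 cm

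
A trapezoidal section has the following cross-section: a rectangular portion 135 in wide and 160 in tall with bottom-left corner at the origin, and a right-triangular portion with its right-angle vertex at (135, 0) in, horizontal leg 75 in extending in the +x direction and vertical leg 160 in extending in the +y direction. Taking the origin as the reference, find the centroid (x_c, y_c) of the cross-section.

x_c = 87.61 in, y_c = 74.20 in

Part | A | x̄ᵢ | ȳᵢ | A·x̄ᵢ | A·ȳᵢ
rectangular portion | 21600.00 | 67.50 | 80.00 | 1458000.00 | 1728000.00
triangular portion | 6000.00 | 160.00 | 53.33 | 960000.00 | 320000.00
Σ | 27600.00 |  |  | 2418000.00 | 2048000.00
x_c = 2418000.00 / 27600.00 = 87.61 in
y_c = 2048000.00 / 27600.00 = 74.20 in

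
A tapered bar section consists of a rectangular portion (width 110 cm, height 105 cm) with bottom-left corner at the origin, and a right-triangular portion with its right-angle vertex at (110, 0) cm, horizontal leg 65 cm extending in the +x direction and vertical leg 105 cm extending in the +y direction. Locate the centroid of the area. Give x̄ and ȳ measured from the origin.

rectangular portion: A = 110 × 105 = 11550.00, centroid at (55.00, 52.50).
triangular portion: A = ½·65·105 = 3412.50, centroid at (131.67, 35.00).
ΣA = 14962.50 cm²
ΣAx̄ = (11550.00)(55.00) + (3412.50)(131.67) = 1084562.50 cm³
ΣAȳ = (11550.00)(52.50) + (3412.50)(35.00) = 725812.50 cm³
x̄ = 1084562.50 / 14962.50 = 72.49 cm
ȳ = 725812.50 / 14962.50 = 48.51 cm

x̄ = 72.49 cm, ȳ = 48.51 cm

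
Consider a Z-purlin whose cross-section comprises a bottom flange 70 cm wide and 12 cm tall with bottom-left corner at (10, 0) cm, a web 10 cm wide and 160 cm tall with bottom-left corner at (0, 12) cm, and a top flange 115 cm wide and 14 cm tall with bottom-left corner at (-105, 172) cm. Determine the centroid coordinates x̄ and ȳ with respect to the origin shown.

x̄ = -7.57 cm, ȳ = 108.75 cm

bottom flange: A = 70 × 12 = 840.00, centroid at (45.00, 6.00).
web: A = 10 × 160 = 1600.00, centroid at (5.00, 92.00).
top flange: A = 115 × 14 = 1610.00, centroid at (-47.50, 179.00).
ΣA = 4050.00 cm², ΣAx̄ = -30675.00 cm³, ΣAȳ = 440430.00 cm³.
x̄ = -30675.00/4050.00 = -7.57 cm; ȳ = 440430.00/4050.00 = 108.75 cm.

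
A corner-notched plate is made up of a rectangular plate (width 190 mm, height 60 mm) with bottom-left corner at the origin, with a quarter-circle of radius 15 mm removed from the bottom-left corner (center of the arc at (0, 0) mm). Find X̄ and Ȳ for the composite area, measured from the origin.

X̄ = 96.40 mm, Ȳ = 30.37 mm

plate: A = 190 × 60 = 11400.00, centroid at (95.00, 30.00).
removed quarter-circle: A = −¼π·15² = -176.71, centroid at (6.37, 6.37).
ΣA = 11223.29 mm²
ΣAX̄ = (11400.00)(95.00) + (-176.71)(6.37) = 1081875.00 mm³
ΣAȲ = (11400.00)(30.00) + (-176.71)(6.37) = 340875.00 mm³
X̄ = 1081875.00 / 11223.29 = 96.40 mm
Ȳ = 340875.00 / 11223.29 = 30.37 mm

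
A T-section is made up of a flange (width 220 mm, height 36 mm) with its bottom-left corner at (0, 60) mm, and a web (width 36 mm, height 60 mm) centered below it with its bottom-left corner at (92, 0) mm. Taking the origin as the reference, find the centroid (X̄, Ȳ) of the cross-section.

X̄ = 110.00 mm, Ȳ = 67.71 mm

web: A = 36 × 60 = 2160.00, centroid at (110.00, 30.00).
flange: A = 220 × 36 = 7920.00, centroid at (110.00, 78.00).
ΣA = 10080.00 mm²
ΣAX̄ = (2160.00)(110.00) + (7920.00)(110.00) = 1108800.00 mm³
ΣAȲ = (2160.00)(30.00) + (7920.00)(78.00) = 682560.00 mm³
X̄ = 1108800.00 / 10080.00 = 110.00 mm
Ȳ = 682560.00 / 10080.00 = 67.71 mm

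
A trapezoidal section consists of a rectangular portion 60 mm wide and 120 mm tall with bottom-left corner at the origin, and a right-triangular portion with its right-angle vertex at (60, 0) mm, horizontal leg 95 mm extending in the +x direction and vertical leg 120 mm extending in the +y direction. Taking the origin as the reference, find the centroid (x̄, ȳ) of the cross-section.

rectangular portion: A = 60 × 120 = 7200.00, centroid at (30.00, 60.00).
triangular portion: A = ½·95·120 = 5700.00, centroid at (91.67, 40.00).
ΣA = 12900.00 mm²
ΣAx̄ = (7200.00)(30.00) + (5700.00)(91.67) = 738500.00 mm³
ΣAȳ = (7200.00)(60.00) + (5700.00)(40.00) = 660000.00 mm³
x̄ = 738500.00 / 12900.00 = 57.25 mm
ȳ = 660000.00 / 12900.00 = 51.16 mm

x̄ = 57.25 mm, ȳ = 51.16 mm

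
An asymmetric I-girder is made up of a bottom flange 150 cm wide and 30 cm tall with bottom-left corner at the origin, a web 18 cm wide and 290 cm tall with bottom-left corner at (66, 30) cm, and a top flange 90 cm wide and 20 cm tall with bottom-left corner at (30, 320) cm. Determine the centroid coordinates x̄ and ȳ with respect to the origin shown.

bottom flange: A = 150 × 30 = 4500.00, centroid at (75.00, 15.00).
web: A = 18 × 290 = 5220.00, centroid at (75.00, 175.00).
top flange: A = 90 × 20 = 1800.00, centroid at (75.00, 330.00).
ΣA = 11520.00 cm², ΣAx̄ = 864000.00 cm³, ΣAȳ = 1575000.00 cm³.
x̄ = 864000.00/11520.00 = 75.00 cm; ȳ = 1575000.00/11520.00 = 136.72 cm.

x̄ = 75.00 cm, ȳ = 136.72 cm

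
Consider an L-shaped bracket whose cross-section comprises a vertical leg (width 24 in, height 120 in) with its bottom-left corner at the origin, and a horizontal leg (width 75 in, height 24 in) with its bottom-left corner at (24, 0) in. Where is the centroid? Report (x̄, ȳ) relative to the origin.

vertical leg: A = 24 × 120 = 2880.00, centroid at (12.00, 60.00).
horizontal leg: A = 75 × 24 = 1800.00, centroid at (61.50, 12.00).
ΣA = 4680.00 in²
ΣAx̄ = (2880.00)(12.00) + (1800.00)(61.50) = 145260.00 in³
ΣAȳ = (2880.00)(60.00) + (1800.00)(12.00) = 194400.00 in³
x̄ = 145260.00 / 4680.00 = 31.04 in
ȳ = 194400.00 / 4680.00 = 41.54 in

x̄ = 31.04 in, ȳ = 41.54 in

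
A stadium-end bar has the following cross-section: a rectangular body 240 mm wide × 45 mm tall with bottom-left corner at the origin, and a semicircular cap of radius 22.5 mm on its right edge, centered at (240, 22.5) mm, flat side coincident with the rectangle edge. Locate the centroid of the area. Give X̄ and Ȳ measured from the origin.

rectangular body: A = 240 × 45 = 10800.00, centroid at (120.00, 22.50).
semicircular end: A = ½π·22.5² = 795.22, centroid at (249.55, 22.50).
ΣA = 11595.22 mm², ΣAX̄ = 1494445.50 mm³, ΣAȲ = 260892.35 mm³.
X̄ = 1494445.50/11595.22 = 128.88 mm; Ȳ = 260892.35/11595.22 = 22.50 mm.

X̄ = 128.88 mm, Ȳ = 22.50 mm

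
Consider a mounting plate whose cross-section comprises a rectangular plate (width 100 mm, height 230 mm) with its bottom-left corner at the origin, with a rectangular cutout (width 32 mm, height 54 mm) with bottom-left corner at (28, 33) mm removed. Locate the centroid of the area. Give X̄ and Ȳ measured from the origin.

Part | A | x̄ᵢ | ȳᵢ | A·x̄ᵢ | A·ȳᵢ
plate | 23000.00 | 50.00 | 115.00 | 1150000.00 | 2645000.00
hole | -1728.00 | 44.00 | 60.00 | -76032.00 | -103680.00
Σ | 21272.00 |  |  | 1073968.00 | 2541320.00
X̄ = 1073968.00 / 21272.00 = 50.49 mm
Ȳ = 2541320.00 / 21272.00 = 119.47 mm

X̄ = 50.49 mm, Ȳ = 119.47 mm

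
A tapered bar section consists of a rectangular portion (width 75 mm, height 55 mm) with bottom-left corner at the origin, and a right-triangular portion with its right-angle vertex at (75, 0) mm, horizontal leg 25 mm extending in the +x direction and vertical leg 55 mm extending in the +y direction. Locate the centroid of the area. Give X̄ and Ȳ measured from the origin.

X̄ = 44.05 mm, Ȳ = 26.19 mm

rectangular portion: A = 75 × 55 = 4125.00, centroid at (37.50, 27.50).
triangular portion: A = ½·25·55 = 687.50, centroid at (83.33, 18.33).
ΣA = 4812.50 mm², ΣAX̄ = 211979.17 mm³, ΣAȲ = 126041.67 mm³.
X̄ = 211979.17/4812.50 = 44.05 mm; Ȳ = 126041.67/4812.50 = 26.19 mm.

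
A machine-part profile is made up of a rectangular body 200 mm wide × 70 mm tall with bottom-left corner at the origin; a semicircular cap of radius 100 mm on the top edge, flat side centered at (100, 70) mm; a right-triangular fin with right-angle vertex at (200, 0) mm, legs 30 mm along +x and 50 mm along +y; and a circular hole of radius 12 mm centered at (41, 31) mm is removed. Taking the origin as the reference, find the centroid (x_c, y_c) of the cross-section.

rectangular body: A = 200 × 70 = 14000.00, centroid at (100.00, 35.00).
semicircular top: A = ½π·100² = 15707.96, centroid at (100.00, 112.44).
triangular fin: A = ½·30·50 = 750.00, centroid at (210.00, 16.67).
hole: A = −π·12² = -452.39, centroid at (41.00, 31.00).
ΣA = 30005.57 mm²
ΣAx_c = (14000.00)(100.00) + (15707.96)(100.00) + (750.00)(210.00) + (-452.39)(41.00) = 3109748.36 mm³
ΣAy_c = (14000.00)(35.00) + (15707.96)(112.44) + (750.00)(16.67) + (-452.39)(31.00) = 2254700.03 mm³
x_c = 3109748.36 / 30005.57 = 103.64 mm
y_c = 2254700.03 / 30005.57 = 75.14 mm

x_c = 103.64 mm, y_c = 75.14 mm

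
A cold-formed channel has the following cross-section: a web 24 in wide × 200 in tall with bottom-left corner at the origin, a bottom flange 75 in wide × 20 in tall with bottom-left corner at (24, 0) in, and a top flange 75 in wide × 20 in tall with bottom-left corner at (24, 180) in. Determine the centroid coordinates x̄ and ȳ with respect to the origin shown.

web: A = 24 × 200 = 4800.00, centroid at (12.00, 100.00).
bottom flange: A = 75 × 20 = 1500.00, centroid at (61.50, 10.00).
top flange: A = 75 × 20 = 1500.00, centroid at (61.50, 190.00).
ΣA = 7800.00 in²
ΣAx̄ = (4800.00)(12.00) + (1500.00)(61.50) + (1500.00)(61.50) = 242100.00 in³
ΣAȳ = (4800.00)(100.00) + (1500.00)(10.00) + (1500.00)(190.00) = 780000.00 in³
x̄ = 242100.00 / 7800.00 = 31.04 in
ȳ = 780000.00 / 7800.00 = 100.00 in

x̄ = 31.04 in, ȳ = 100.00 in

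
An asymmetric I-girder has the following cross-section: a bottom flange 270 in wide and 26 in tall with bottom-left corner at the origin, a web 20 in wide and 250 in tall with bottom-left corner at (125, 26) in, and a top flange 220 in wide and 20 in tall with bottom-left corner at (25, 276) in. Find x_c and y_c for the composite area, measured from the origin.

bottom flange: A = 270 × 26 = 7020.00, centroid at (135.00, 13.00).
web: A = 20 × 250 = 5000.00, centroid at (135.00, 151.00).
top flange: A = 220 × 20 = 4400.00, centroid at (135.00, 286.00).
ΣA = 16420.00 in²
ΣAx_c = (7020.00)(135.00) + (5000.00)(135.00) + (4400.00)(135.00) = 2216700.00 in³
ΣAy_c = (7020.00)(13.00) + (5000.00)(151.00) + (4400.00)(286.00) = 2104660.00 in³
x_c = 2216700.00 / 16420.00 = 135.00 in
y_c = 2104660.00 / 16420.00 = 128.18 in

x_c = 135.00 in, y_c = 128.18 in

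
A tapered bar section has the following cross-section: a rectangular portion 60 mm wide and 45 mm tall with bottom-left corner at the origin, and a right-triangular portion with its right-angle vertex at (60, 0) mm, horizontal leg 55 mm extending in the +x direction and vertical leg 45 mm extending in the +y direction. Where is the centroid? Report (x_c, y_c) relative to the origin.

rectangular portion: A = 60 × 45 = 2700.00, centroid at (30.00, 22.50).
triangular portion: A = ½·55·45 = 1237.50, centroid at (78.33, 15.00).
ΣA = 3937.50 mm²
ΣAx_c = (2700.00)(30.00) + (1237.50)(78.33) = 177937.50 mm³
ΣAy_c = (2700.00)(22.50) + (1237.50)(15.00) = 79312.50 mm³
x_c = 177937.50 / 3937.50 = 45.19 mm
y_c = 79312.50 / 3937.50 = 20.14 mm

x_c = 45.19 mm, y_c = 20.14 mm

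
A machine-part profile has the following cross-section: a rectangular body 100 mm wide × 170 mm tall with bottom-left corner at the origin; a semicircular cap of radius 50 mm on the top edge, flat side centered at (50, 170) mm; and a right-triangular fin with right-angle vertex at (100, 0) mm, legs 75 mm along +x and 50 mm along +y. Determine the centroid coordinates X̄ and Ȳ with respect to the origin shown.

X̄ = 56.17 mm, Ȳ = 97.67 mm

rectangular body: A = 100 × 170 = 17000.00, centroid at (50.00, 85.00).
semicircular top: A = ½π·50² = 3926.99, centroid at (50.00, 191.22).
triangular fin: A = ½·75·50 = 1875.00, centroid at (125.00, 16.67).
ΣA = 22801.99 mm², ΣAX̄ = 1280724.54 mm³, ΣAȲ = 2227171.77 mm³.
X̄ = 1280724.54/22801.99 = 56.17 mm; Ȳ = 2227171.77/22801.99 = 97.67 mm.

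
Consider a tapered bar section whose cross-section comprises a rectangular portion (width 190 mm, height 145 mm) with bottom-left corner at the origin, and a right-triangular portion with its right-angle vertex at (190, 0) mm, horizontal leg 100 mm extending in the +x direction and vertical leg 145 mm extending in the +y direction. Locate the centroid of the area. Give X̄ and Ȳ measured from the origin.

X̄ = 121.74 mm, Ȳ = 67.47 mm

rectangular portion: A = 190 × 145 = 27550.00, centroid at (95.00, 72.50).
triangular portion: A = ½·100·145 = 7250.00, centroid at (223.33, 48.33).
ΣA = 34800.00 mm², ΣAX̄ = 4236416.67 mm³, ΣAȲ = 2347791.67 mm³.
X̄ = 4236416.67/34800.00 = 121.74 mm; Ȳ = 2347791.67/34800.00 = 67.47 mm.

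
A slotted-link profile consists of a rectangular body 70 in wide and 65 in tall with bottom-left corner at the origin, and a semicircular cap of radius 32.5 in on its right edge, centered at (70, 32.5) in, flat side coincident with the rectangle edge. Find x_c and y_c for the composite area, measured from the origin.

rectangular body: A = 70 × 65 = 4550.00, centroid at (35.00, 32.50).
semicircular end: A = ½π·32.5² = 1659.15, centroid at (83.79, 32.50).
ΣA = 6209.15 in²
ΣAx_c = (4550.00)(35.00) + (1659.15)(83.79) = 298276.17 in³
ΣAy_c = (4550.00)(32.50) + (1659.15)(32.50) = 201797.49 in³
x_c = 298276.17 / 6209.15 = 48.04 in
y_c = 201797.49 / 6209.15 = 32.50 in

x_c = 48.04 in, y_c = 32.50 in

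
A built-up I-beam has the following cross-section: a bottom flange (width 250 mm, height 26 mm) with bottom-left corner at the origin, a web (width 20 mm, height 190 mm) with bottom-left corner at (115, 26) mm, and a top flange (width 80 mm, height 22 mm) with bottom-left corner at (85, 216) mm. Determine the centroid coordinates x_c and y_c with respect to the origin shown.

x_c = 125.00 mm, y_c = 78.26 mm

bottom flange: A = 250 × 26 = 6500.00, centroid at (125.00, 13.00).
web: A = 20 × 190 = 3800.00, centroid at (125.00, 121.00).
top flange: A = 80 × 22 = 1760.00, centroid at (125.00, 227.00).
ΣA = 12060.00 mm²
ΣAx_c = (6500.00)(125.00) + (3800.00)(125.00) + (1760.00)(125.00) = 1507500.00 mm³
ΣAy_c = (6500.00)(13.00) + (3800.00)(121.00) + (1760.00)(227.00) = 943820.00 mm³
x_c = 1507500.00 / 12060.00 = 125.00 mm
y_c = 943820.00 / 12060.00 = 78.26 mm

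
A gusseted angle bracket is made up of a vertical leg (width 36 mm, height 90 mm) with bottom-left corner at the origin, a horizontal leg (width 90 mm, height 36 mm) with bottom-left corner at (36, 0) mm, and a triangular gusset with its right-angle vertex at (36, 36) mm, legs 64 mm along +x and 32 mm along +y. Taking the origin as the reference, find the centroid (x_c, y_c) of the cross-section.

x_c = 50.57 mm, y_c = 33.57 mm

vertical leg: A = 36 × 90 = 3240.00, centroid at (18.00, 45.00).
horizontal leg: A = 90 × 36 = 3240.00, centroid at (81.00, 18.00).
gusset: A = ½·64·32 = 1024.00, centroid at (57.33, 46.67).
ΣA = 7504.00 mm², ΣAx_c = 379469.33 mm³, ΣAy_c = 251906.67 mm³.
x_c = 379469.33/7504.00 = 50.57 mm; y_c = 251906.67/7504.00 = 33.57 mm.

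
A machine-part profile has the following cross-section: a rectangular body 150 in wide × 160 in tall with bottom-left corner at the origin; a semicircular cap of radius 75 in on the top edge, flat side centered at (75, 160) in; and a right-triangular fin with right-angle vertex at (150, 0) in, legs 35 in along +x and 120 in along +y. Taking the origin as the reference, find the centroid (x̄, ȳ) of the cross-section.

x̄ = 80.21 in, ȳ = 105.88 in

rectangular body: A = 150 × 160 = 24000.00, centroid at (75.00, 80.00).
semicircular top: A = ½π·75² = 8835.73, centroid at (75.00, 191.83).
triangular fin: A = ½·35·120 = 2100.00, centroid at (161.67, 40.00).
ΣA = 34935.73 in², ΣAx̄ = 2802179.70 in³, ΣAȳ = 3698966.69 in³.
x̄ = 2802179.70/34935.73 = 80.21 in; ȳ = 3698966.69/34935.73 = 105.88 in.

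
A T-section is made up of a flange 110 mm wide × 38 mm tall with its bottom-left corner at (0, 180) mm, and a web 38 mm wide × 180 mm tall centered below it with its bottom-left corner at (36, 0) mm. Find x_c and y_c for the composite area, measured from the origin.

web: A = 38 × 180 = 6840.00, centroid at (55.00, 90.00).
flange: A = 110 × 38 = 4180.00, centroid at (55.00, 199.00).
ΣA = 11020.00 mm², ΣAx_c = 606100.00 mm³, ΣAy_c = 1447420.00 mm³.
x_c = 606100.00/11020.00 = 55.00 mm; y_c = 1447420.00/11020.00 = 131.34 mm.

x_c = 55.00 mm, y_c = 131.34 mm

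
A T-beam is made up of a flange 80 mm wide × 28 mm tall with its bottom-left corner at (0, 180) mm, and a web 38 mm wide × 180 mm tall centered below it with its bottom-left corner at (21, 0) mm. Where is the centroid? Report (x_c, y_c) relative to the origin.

x_c = 40.00 mm, y_c = 115.66 mm

web: A = 38 × 180 = 6840.00, centroid at (40.00, 90.00).
flange: A = 80 × 28 = 2240.00, centroid at (40.00, 194.00).
ΣA = 9080.00 mm², ΣAx_c = 363200.00 mm³, ΣAy_c = 1050160.00 mm³.
x_c = 363200.00/9080.00 = 40.00 mm; y_c = 1050160.00/9080.00 = 115.66 mm.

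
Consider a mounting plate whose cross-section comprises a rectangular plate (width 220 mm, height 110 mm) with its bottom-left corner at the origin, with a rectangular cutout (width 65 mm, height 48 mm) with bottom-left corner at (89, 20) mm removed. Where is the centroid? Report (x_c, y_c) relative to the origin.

x_c = 108.30 mm, y_c = 56.63 mm

plate: A = 220 × 110 = 24200.00, centroid at (110.00, 55.00).
hole: A = −(65 × 48) = -3120.00, centroid at (121.50, 44.00).
ΣA = 21080.00 mm²
ΣAx_c = (24200.00)(110.00) + (-3120.00)(121.50) = 2282920.00 mm³
ΣAy_c = (24200.00)(55.00) + (-3120.00)(44.00) = 1193720.00 mm³
x_c = 2282920.00 / 21080.00 = 108.30 mm
y_c = 1193720.00 / 21080.00 = 56.63 mm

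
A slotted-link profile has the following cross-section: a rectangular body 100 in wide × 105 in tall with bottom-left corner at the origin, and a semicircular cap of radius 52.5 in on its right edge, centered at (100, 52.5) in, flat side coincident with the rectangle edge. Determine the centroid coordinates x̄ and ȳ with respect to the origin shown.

x̄ = 71.10 in, ȳ = 52.50 in

Part | A | x̄ᵢ | ȳᵢ | A·x̄ᵢ | A·ȳᵢ
rectangular body | 10500.00 | 50.00 | 52.50 | 525000.00 | 551250.00
semicircular end | 4329.51 | 122.28 | 52.50 | 529419.49 | 227299.14
Σ | 14829.51 |  |  | 1054419.49 | 778549.14
x̄ = 1054419.49 / 14829.51 = 71.10 in
ȳ = 778549.14 / 14829.51 = 52.50 in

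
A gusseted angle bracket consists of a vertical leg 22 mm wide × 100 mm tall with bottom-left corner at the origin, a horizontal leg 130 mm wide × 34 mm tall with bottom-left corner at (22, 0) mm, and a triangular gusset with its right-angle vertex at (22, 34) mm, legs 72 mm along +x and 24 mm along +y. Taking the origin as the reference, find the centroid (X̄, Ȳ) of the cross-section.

Part | A | x̄ᵢ | ȳᵢ | A·x̄ᵢ | A·ȳᵢ
vertical leg | 2200.00 | 11.00 | 50.00 | 24200.00 | 110000.00
horizontal leg | 4420.00 | 87.00 | 17.00 | 384540.00 | 75140.00
gusset | 864.00 | 46.00 | 42.00 | 39744.00 | 36288.00
Σ | 7484.00 |  |  | 448484.00 | 221428.00
X̄ = 448484.00 / 7484.00 = 59.93 mm
Ȳ = 221428.00 / 7484.00 = 29.59 mm

X̄ = 59.93 mm, Ȳ = 29.59 mm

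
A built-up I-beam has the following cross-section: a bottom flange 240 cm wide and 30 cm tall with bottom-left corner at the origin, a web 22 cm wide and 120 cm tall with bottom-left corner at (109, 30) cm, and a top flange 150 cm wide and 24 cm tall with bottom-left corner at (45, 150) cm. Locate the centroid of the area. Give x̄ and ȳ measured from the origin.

bottom flange: A = 240 × 30 = 7200.00, centroid at (120.00, 15.00).
web: A = 22 × 120 = 2640.00, centroid at (120.00, 90.00).
top flange: A = 150 × 24 = 3600.00, centroid at (120.00, 162.00).
ΣA = 13440.00 cm², ΣAx̄ = 1612800.00 cm³, ΣAȳ = 928800.00 cm³.
x̄ = 1612800.00/13440.00 = 120.00 cm; ȳ = 928800.00/13440.00 = 69.11 cm.

x̄ = 120.00 cm, ȳ = 69.11 cm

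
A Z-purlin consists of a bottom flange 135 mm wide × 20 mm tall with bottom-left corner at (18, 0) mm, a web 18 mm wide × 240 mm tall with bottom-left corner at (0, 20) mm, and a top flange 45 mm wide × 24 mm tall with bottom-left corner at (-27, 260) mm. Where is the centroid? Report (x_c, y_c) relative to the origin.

x_c = 32.70 mm, y_c = 114.27 mm

Part | A | x̄ᵢ | ȳᵢ | A·x̄ᵢ | A·ȳᵢ
bottom flange | 2700.00 | 85.50 | 10.00 | 230850.00 | 27000.00
web | 4320.00 | 9.00 | 140.00 | 38880.00 | 604800.00
top flange | 1080.00 | -4.50 | 272.00 | -4860.00 | 293760.00
Σ | 8100.00 |  |  | 264870.00 | 925560.00
x_c = 264870.00 / 8100.00 = 32.70 mm
y_c = 925560.00 / 8100.00 = 114.27 mm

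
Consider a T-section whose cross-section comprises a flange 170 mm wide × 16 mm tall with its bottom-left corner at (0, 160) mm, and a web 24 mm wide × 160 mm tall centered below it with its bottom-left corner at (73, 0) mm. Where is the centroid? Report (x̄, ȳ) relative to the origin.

x̄ = 85.00 mm, ȳ = 116.49 mm

Part | A | x̄ᵢ | ȳᵢ | A·x̄ᵢ | A·ȳᵢ
web | 3840.00 | 85.00 | 80.00 | 326400.00 | 307200.00
flange | 2720.00 | 85.00 | 168.00 | 231200.00 | 456960.00
Σ | 6560.00 |  |  | 557600.00 | 764160.00
x̄ = 557600.00 / 6560.00 = 85.00 mm
ȳ = 764160.00 / 6560.00 = 116.49 mm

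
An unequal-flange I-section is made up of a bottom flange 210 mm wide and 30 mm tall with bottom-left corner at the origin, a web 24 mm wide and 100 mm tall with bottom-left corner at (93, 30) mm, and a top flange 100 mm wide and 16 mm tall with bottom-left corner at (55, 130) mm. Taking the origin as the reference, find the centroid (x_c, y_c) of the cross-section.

Part | A | x̄ᵢ | ȳᵢ | A·x̄ᵢ | A·ȳᵢ
bottom flange | 6300.00 | 105.00 | 15.00 | 661500.00 | 94500.00
web | 2400.00 | 105.00 | 80.00 | 252000.00 | 192000.00
top flange | 1600.00 | 105.00 | 138.00 | 168000.00 | 220800.00
Σ | 10300.00 |  |  | 1081500.00 | 507300.00
x_c = 1081500.00 / 10300.00 = 105.00 mm
y_c = 507300.00 / 10300.00 = 49.25 mm

x_c = 105.00 mm, y_c = 49.25 mm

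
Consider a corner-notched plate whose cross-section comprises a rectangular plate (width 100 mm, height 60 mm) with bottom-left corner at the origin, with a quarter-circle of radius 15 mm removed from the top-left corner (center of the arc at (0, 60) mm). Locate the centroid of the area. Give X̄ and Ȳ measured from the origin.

X̄ = 51.32 mm, Ȳ = 29.28 mm

plate: A = 100 × 60 = 6000.00, centroid at (50.00, 30.00).
removed quarter-circle: A = −¼π·15² = -176.71, centroid at (6.37, 53.63).
ΣA = 5823.29 mm², ΣAX̄ = 298875.00 mm³, ΣAȲ = 170522.12 mm³.
X̄ = 298875.00/5823.29 = 51.32 mm; Ȳ = 170522.12/5823.29 = 29.28 mm.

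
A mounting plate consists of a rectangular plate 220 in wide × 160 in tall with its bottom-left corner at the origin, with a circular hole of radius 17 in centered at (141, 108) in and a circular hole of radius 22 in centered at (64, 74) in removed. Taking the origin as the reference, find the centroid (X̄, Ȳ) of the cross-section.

Part | A | x̄ᵢ | ȳᵢ | A·x̄ᵢ | A·ȳᵢ
plate | 35200.00 | 110.00 | 80.00 | 3872000.00 | 2816000.00
hole 1 | -907.92 | 141.00 | 108.00 | -128016.76 | -98055.39
hole 2 | -1520.53 | 64.00 | 74.00 | -97313.97 | -112519.28
Σ | 32771.55 |  |  | 3646669.27 | 2605425.33
X̄ = 3646669.27 / 32771.55 = 111.28 in
Ȳ = 2605425.33 / 32771.55 = 79.50 in

X̄ = 111.28 in, Ȳ = 79.50 in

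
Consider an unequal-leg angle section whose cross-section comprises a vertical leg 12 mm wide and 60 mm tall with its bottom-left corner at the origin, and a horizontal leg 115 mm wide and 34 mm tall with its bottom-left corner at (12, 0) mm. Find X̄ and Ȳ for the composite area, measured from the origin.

Part | A | x̄ᵢ | ȳᵢ | A·x̄ᵢ | A·ȳᵢ
vertical leg | 720.00 | 6.00 | 30.00 | 4320.00 | 21600.00
horizontal leg | 3910.00 | 69.50 | 17.00 | 271745.00 | 66470.00
Σ | 4630.00 |  |  | 276065.00 | 88070.00
X̄ = 276065.00 / 4630.00 = 59.63 mm
Ȳ = 88070.00 / 4630.00 = 19.02 mm

X̄ = 59.63 mm, Ȳ = 19.02 mm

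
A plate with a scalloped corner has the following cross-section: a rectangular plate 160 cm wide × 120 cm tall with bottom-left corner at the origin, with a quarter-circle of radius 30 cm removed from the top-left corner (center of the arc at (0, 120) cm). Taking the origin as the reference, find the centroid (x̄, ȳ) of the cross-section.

x̄ = 82.57 cm, ȳ = 58.19 cm

plate: A = 160 × 120 = 19200.00, centroid at (80.00, 60.00).
removed quarter-circle: A = −¼π·30² = -706.86, centroid at (12.73, 107.27).
ΣA = 18493.14 cm²
ΣAx̄ = (19200.00)(80.00) + (-706.86)(12.73) = 1527000.00 cm³
ΣAȳ = (19200.00)(60.00) + (-706.86)(107.27) = 1076177.00 cm³
x̄ = 1527000.00 / 18493.14 = 82.57 cm
ȳ = 1076177.00 / 18493.14 = 58.19 cm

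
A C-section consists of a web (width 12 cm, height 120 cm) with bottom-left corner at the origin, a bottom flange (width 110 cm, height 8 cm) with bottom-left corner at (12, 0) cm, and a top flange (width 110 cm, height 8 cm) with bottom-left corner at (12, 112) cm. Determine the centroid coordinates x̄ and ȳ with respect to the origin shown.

x̄ = 39.55 cm, ȳ = 60.00 cm

Part | A | x̄ᵢ | ȳᵢ | A·x̄ᵢ | A·ȳᵢ
web | 1440.00 | 6.00 | 60.00 | 8640.00 | 86400.00
bottom flange | 880.00 | 67.00 | 4.00 | 58960.00 | 3520.00
top flange | 880.00 | 67.00 | 116.00 | 58960.00 | 102080.00
Σ | 3200.00 |  |  | 126560.00 | 192000.00
x̄ = 126560.00 / 3200.00 = 39.55 cm
ȳ = 192000.00 / 3200.00 = 60.00 cm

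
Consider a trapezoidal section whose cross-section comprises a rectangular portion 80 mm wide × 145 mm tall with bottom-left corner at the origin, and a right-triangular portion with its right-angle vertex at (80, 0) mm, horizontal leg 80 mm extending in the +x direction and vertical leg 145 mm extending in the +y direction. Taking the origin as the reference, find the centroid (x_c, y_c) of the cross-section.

rectangular portion: A = 80 × 145 = 11600.00, centroid at (40.00, 72.50).
triangular portion: A = ½·80·145 = 5800.00, centroid at (106.67, 48.33).
ΣA = 17400.00 mm²
ΣAx_c = (11600.00)(40.00) + (5800.00)(106.67) = 1082666.67 mm³
ΣAy_c = (11600.00)(72.50) + (5800.00)(48.33) = 1121333.33 mm³
x_c = 1082666.67 / 17400.00 = 62.22 mm
y_c = 1121333.33 / 17400.00 = 64.44 mm

x_c = 62.22 mm, y_c = 64.44 mm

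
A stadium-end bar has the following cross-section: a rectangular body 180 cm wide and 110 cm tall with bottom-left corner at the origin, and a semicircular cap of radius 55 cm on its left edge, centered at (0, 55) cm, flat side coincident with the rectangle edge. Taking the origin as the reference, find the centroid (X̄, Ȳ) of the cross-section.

Part | A | x̄ᵢ | ȳᵢ | A·x̄ᵢ | A·ȳᵢ
rectangular body | 19800.00 | 90.00 | 55.00 | 1782000.00 | 1089000.00
semicircular end | 4751.66 | -23.34 | 55.00 | -110916.67 | 261341.24
Σ | 24551.66 |  |  | 1671083.33 | 1350341.24
X̄ = 1671083.33 / 24551.66 = 68.06 cm
Ȳ = 1350341.24 / 24551.66 = 55.00 cm

X̄ = 68.06 cm, Ȳ = 55.00 cm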